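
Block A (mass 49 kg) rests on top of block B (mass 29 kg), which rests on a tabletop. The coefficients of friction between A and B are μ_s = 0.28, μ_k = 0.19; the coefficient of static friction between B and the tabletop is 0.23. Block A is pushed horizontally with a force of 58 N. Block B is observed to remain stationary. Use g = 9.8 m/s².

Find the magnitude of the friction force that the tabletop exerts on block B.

f ≈ 58 N

The normal force B exerts on A is simply A's weight, N₁ = 480.2 N.
Maximum static friction on A from B: μ_s N₁ = 0.28×480.2 = 134.5 N.
Since P = 58 N ≤ 134.5 N, A does not slip on B; friction on A equals P = 58 N.
By Newton's third law B feels 58 N forward from A. With B stationary, the floor's static friction on B balances it: f₂ = 58 N (well within μ_s(m_A+m_B)g = 175.8 N).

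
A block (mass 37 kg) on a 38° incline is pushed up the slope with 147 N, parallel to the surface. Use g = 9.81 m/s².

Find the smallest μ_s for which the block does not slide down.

μ_s,min ≈ 0.267

N = m g cos θ = 286 N.
Friction must make up the shortfall along the incline: f = m g sin θ − P = 223.5 − 147 = 76.47 N.
At the threshold f = μ_s N, so μ_s,min = 76.47/286 = 0.267.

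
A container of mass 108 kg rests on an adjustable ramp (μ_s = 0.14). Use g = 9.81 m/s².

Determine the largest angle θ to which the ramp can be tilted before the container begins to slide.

θ_max ≈ 7.97°

At the slip threshold, m g sin θ = μ_s · m g cos θ, so tan θ = μ_s.
θ_max = arctan(0.14) = 7.97°.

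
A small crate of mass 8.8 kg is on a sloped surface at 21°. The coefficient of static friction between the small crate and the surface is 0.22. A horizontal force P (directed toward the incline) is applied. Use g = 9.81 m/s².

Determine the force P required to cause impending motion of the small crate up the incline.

P ≈ 56.9 N

At impending motion up the slope, friction acts down-slope at its limit: f = μ_s N.
Perpendicular to the incline: N = m g cos θ + P sin θ.
Along the incline: P cos θ = m g sin θ + μ_s N = m g sin θ + μ_s (m g cos θ + P sin θ).
Solving, P (cos θ − μ_s sin θ) = m g (sin θ + μ_s cos θ), so P = 8.8×9.81×(sin 21° + 0.22 cos 21°)/(cos 21° − 0.22 sin 21°) = 86.3×0.5638/0.8547 = 56.9 N.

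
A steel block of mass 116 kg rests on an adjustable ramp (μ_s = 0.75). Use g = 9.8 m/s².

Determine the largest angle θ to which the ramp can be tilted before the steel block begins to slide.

θ_max ≈ 36.9°

At the slip threshold, m g sin θ = μ_s · m g cos θ, so tan θ = μ_s.
θ_max = arctan(0.75) = 36.9°.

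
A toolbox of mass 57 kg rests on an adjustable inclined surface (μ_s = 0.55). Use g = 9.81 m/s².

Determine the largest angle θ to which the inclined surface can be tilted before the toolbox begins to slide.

At the slip threshold, m g sin θ = μ_s · m g cos θ, so tan θ = μ_s.
θ_max = arctan(0.55) = 28.8°.

θ_max ≈ 28.8°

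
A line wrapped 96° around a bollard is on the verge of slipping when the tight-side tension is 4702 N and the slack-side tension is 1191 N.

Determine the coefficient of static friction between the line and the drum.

T₂/T₁ = e^{μβ} → μ = ln(T₂/T₁)/β.
β = 96° = 1.676 rad.
μ = ln(4702/1191)/1.676 = ln(3.948)/1.676 = 0.82.

μ ≈ 0.82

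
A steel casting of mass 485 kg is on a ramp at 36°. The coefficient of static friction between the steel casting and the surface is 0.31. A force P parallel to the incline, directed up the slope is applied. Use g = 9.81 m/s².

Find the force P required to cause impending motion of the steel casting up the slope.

P ≈ 3990 N

At impending motion up the slope, friction acts down-slope at its limit: f = μ_s N.
P is parallel to the surface, so N = m g cos θ = 3850 N.
Along the incline: P = m g sin θ + μ_s N = 2800 + 0.31×3850 = 3990 N.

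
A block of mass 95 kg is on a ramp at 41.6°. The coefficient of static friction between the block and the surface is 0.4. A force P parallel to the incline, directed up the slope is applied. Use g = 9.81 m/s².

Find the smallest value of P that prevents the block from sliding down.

The block tends to slide down (tan θ > μ_s), so at the point of impending slip friction acts up-slope at its limit: f = μ_s N.
P is parallel to the surface, so N = m g cos θ = 697 N.
Along the incline: P + μ_s N = m g sin θ, so P = 619 − 0.4×697 = 340 N.

P_min ≈ 340 N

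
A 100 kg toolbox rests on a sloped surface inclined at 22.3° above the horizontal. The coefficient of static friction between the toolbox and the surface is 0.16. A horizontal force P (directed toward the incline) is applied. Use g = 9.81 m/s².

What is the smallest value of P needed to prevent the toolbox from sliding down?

P_min ≈ 230 N

The toolbox tends to slide down (tan θ > μ_s), so at the point of impending slip friction acts up-slope at its limit: f = μ_s N.
Perpendicular to the incline: N = m g cos θ + P sin θ.
Along the incline: P cos θ + μ_s N = m g sin θ, i.e. P cos θ + μ_s (m g cos θ + P sin θ) = m g sin θ.
Solving, P (cos θ + μ_s sin θ) = m g (sin θ − μ_s cos θ), so P = 981×0.2314/0.9859 = 230 N.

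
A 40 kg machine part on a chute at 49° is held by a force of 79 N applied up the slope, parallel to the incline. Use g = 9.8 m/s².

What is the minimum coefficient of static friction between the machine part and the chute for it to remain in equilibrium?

μ_s,min ≈ 0.843

N = m g cos θ = 257.2 N.
Friction must make up the shortfall along the incline: f = m g sin θ − P = 295.8 − 79 = 216.8 N.
At the threshold f = μ_s N, so μ_s,min = 216.8/257.2 = 0.843.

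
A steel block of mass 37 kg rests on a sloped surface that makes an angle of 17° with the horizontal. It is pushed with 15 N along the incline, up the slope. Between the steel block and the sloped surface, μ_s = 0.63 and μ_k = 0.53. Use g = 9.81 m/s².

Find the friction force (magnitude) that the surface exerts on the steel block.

The normal reaction is N = m g cos θ = 347.1 N.
Parallel to the incline, ΣF = 0 gives f = m g sin θ − P = 106.1 − 15 = 91.12 N (up-slope positive).
Maximum static friction available: μ_s N = 0.63 × 347.1 = 218.7 N.
Since |91.12| ≤ 218.7 N, no slip — friction simply equals what equilibrium demands.

f ≈ 91.1 N (up the incline)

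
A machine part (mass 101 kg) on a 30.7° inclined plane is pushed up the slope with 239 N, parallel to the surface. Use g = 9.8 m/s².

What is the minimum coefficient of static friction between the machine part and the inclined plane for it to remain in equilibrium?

μ_s,min ≈ 0.313

N = m g cos θ = 851.1 N.
Friction must make up the shortfall along the incline: f = m g sin θ − P = 505.3 − 239 = 266.3 N.
At the threshold f = μ_s N, so μ_s,min = 266.3/851.1 = 0.313.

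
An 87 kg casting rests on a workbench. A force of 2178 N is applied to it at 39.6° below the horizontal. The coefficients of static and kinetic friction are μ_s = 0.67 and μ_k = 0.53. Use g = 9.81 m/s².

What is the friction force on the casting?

f ≈ 1190 N

N = m g + P sin α = 853.5 + 2178×sin 39.6° = 2242 N.
The horizontal driving force is P cos α = 1678 N, so equilibrium needs friction f = 1678 N.
μ_s N = 0.67 × 2242 = 1502 N.
1678 > 1502 N → the casting slides; f = μ_k N = 0.53×2242 = 1190 N.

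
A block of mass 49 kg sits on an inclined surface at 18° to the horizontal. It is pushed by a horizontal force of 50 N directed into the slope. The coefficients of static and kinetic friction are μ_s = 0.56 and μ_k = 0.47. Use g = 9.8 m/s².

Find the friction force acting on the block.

The horizontal push has a component P sin θ into the surface, so N = m g cos θ + P sin θ = 456.7 + 15.45 = 472.1 N.
Parallel to the incline: P cos θ − m g sin θ = 47.55 − 148.4 = -100.8 N; the friction needed to balance this is 100.8 N acting up the slope.
The limit of static friction is μ_s N = 264.4 N.
Since 100.8 N is within the 264.4 N limit, the block stays put and friction is exactly 101 N.

f ≈ 101 N (up the incline)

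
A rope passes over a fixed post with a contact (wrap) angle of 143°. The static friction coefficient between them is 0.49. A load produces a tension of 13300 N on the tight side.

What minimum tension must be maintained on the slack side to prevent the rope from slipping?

T_min ≈ 3910 N

Capstan equation at impending slip: T_tight/T_slack = e^{μβ}.
β = 143° = 2.496 rad; e^{μβ} = e^{0.49×2.496} = 3.397.
T_slack = T_tight / e^{μβ} = 13300 / 3.397 = 3910 N.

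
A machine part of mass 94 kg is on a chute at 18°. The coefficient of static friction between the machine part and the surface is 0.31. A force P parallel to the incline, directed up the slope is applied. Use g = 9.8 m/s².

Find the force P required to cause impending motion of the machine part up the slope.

At impending motion up the slope, friction acts down-slope at its limit: f = μ_s N.
P is parallel to the surface, so N = m g cos θ = 876 N.
Along the incline: P = m g sin θ + μ_s N = 285 + 0.31×876 = 556 N.

P ≈ 556 N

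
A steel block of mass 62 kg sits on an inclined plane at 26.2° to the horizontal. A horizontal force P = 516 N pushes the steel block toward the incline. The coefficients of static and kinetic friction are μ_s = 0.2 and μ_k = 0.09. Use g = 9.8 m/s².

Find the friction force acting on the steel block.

Normal direction: N = m g cos θ + P sin θ = 773 N.
Along the incline, the net driving force (taking up-slope positive) is P cos θ − m g sin θ = 463 − 268.3 = 194.7 N, so equilibrium requires friction f = -194.7 N (down-slope).
The limit of static friction is μ_s N = 154.6 N.
|f_req| = 194.7 > 154.6 N → the steel block slides up the incline; f = μ_k N = 0.09 × 773 = 69.6 N.

f ≈ 69.6 N (down the incline)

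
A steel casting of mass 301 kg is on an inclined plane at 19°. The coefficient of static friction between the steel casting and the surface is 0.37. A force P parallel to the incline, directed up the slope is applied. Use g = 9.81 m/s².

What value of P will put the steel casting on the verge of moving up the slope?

P ≈ 1990 N

At impending motion up the slope, friction acts down-slope at its limit: f = μ_s N.
P is parallel to the surface, so N = m g cos θ = 2790 N.
Along the incline: P = m g sin θ + μ_s N = 961 + 0.37×2790 = 1990 N.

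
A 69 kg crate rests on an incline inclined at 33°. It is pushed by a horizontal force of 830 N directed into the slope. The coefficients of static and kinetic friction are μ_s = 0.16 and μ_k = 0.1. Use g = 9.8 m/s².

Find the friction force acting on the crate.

f ≈ 102 N (down the incline)

Resolve perpendicular to the incline: N = m g cos θ + P sin θ = 69×9.8×cos 33° + 830×sin 33° = 1019 N.
Along the incline, the net driving force (taking up-slope positive) is P cos θ − m g sin θ = 696.1 − 368.3 = 327.8 N, so equilibrium requires friction f = -327.8 N (down-slope).
The limit of static friction is μ_s N = 163.1 N.
The required 327.8 N exceeds the static limit, so the crate slides up-slope and f = μ_k N = 0.1×1019 = 102 N.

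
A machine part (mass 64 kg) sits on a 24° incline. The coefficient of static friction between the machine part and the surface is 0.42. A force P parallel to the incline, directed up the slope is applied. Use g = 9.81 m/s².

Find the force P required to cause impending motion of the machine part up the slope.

At impending motion up the slope, friction acts down-slope at its limit: f = μ_s N.
P is parallel to the surface, so N = m g cos θ = 574 N.
Along the incline: P = m g sin θ + μ_s N = 255 + 0.42×574 = 496 N.

P ≈ 496 N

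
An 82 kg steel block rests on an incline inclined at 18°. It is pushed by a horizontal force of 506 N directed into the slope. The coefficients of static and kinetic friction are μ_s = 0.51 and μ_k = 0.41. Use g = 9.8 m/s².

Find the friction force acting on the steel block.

f ≈ 233 N (down the incline)

Normal direction: N = m g cos θ + P sin θ = 920.6 N.
Along the incline, the net driving force (taking up-slope positive) is P cos θ − m g sin θ = 481.2 − 248.3 = 232.9 N, so equilibrium requires friction f = -232.9 N (down-slope).
Maximum static friction: μ_s N = 0.51 × 920.6 = 469.5 N.
|f_req| = 232.9 ≤ 469.5 N → the steel block is in equilibrium; friction equals the required value.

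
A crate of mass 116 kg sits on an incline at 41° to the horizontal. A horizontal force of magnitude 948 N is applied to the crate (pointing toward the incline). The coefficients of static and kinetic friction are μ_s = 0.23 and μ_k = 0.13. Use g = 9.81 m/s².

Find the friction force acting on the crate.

Resolve perpendicular to the incline: N = m g cos θ + P sin θ = 116×9.81×cos 41° + 948×sin 41° = 1481 N.
Parallel to the incline: P cos θ − m g sin θ = 715.5 − 746.6 = -31.1 N; the friction needed to balance this is 31.1 N acting up the slope.
The limit of static friction is μ_s N = 340.6 N.
|f_req| = 31.1 ≤ 340.6 N → the crate is in equilibrium; friction equals the required value.

f ≈ 31.1 N (up the incline)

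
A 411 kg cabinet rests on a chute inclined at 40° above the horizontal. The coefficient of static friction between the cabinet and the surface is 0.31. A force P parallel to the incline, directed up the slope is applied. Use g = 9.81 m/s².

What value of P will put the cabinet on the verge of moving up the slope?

P ≈ 3550 N

At impending motion up the slope, friction acts down-slope at its limit: f = μ_s N.
P is parallel to the surface, so N = m g cos θ = 3090 N.
Along the incline: P = m g sin θ + μ_s N = 2590 + 0.31×3090 = 3550 N.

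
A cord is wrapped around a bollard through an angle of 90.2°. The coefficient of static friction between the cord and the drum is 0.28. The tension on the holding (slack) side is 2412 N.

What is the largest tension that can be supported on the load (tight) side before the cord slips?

At impending slip the capstan equation gives T₂/T₁ = e^{μβ} with β in radians.
β = 90.2° × π/180 = 1.574 rad.
e^{μβ} = e^{0.28×1.574} = 1.554.
T₂ = T₁ · e^{μβ} = 2412 × 1.554 = 3750 N.

T_max ≈ 3750 N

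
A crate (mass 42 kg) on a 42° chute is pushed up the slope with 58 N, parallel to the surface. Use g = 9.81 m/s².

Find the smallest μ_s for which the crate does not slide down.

μ_s,min ≈ 0.711

N = m g cos θ = 306.2 N.
Friction must make up the shortfall along the incline: f = m g sin θ − P = 275.7 − 58 = 217.7 N.
At the threshold f = μ_s N, so μ_s,min = 217.7/306.2 = 0.711.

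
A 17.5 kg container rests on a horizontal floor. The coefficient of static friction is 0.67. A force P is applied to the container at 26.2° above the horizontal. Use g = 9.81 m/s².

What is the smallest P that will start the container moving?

N = m g − P sin α (the pull lifts the container).
At impending slip, P cos α = μ_s N = μ_s (m g − P sin α).
Solving: P (cos α + μ_s sin α) = μ_s m g → P = 0.67×172/(cos 26.2° + 0.67 sin 26.2°) = 115/1.193 = 96.4 N.

P ≈ 96.4 N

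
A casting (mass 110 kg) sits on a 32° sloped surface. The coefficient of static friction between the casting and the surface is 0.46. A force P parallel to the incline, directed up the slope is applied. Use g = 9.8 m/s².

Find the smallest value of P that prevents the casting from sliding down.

The casting tends to slide down (tan θ > μ_s), so at the point of impending slip friction acts up-slope at its limit: f = μ_s N.
P is parallel to the surface, so N = m g cos θ = 914 N.
Along the incline: P + μ_s N = m g sin θ, so P = 571 − 0.46×914 = 151 N.

P_min ≈ 151 N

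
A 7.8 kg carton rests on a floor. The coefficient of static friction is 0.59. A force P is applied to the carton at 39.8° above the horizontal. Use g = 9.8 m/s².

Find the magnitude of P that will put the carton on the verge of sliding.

P ≈ 39.4 N

N = m g − P sin α (the pull lifts the carton).
At impending slip, P cos α = μ_s N = μ_s (m g − P sin α).
Solving: P (cos α + μ_s sin α) = μ_s m g → P = 0.59×76.4/(cos 39.8° + 0.59 sin 39.8°) = 45.1/1.146 = 39.4 N.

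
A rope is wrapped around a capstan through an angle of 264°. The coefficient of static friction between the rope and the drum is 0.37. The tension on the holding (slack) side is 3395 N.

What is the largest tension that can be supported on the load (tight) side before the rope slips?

T_max ≈ 18700 N

At impending slip the capstan equation gives T₂/T₁ = e^{μβ} with β in radians.
β = 264° × π/180 = 4.608 rad.
e^{μβ} = e^{0.37×4.608} = 5.5.
T₂ = T₁ · e^{μβ} = 3395 × 5.5 = 18700 N.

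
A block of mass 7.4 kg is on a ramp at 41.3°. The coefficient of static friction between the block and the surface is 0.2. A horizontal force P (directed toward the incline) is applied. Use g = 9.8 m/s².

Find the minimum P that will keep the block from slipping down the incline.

The block tends to slide down (tan θ > μ_s), so at the point of impending slip friction acts up-slope at its limit: f = μ_s N.
Perpendicular to the incline: N = m g cos θ + P sin θ.
Along the incline: P cos θ + μ_s N = m g sin θ, i.e. P cos θ + μ_s (m g cos θ + P sin θ) = m g sin θ.
Solving, P (cos θ + μ_s sin θ) = m g (sin θ − μ_s cos θ), so P = 72.5×0.5097/0.8833 = 41.9 N.

P_min ≈ 41.9 N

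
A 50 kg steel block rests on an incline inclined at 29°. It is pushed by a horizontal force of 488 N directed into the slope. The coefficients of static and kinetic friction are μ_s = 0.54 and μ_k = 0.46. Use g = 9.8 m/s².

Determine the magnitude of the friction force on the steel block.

Normal direction: N = m g cos θ + P sin θ = 665.2 N.
Along the incline, the net driving force (taking up-slope positive) is P cos θ − m g sin θ = 426.8 − 237.6 = 189.3 N, so equilibrium requires friction f = -189.3 N (down-slope).
Maximum static friction: μ_s N = 0.54 × 665.2 = 359.2 N.
Since 189.3 N is within the 359.2 N limit, the steel block stays put and friction is exactly 189 N.

f ≈ 189 N (down the incline)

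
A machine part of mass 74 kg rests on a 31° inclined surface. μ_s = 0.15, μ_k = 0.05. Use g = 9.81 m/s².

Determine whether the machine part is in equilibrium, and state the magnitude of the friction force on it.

f ≈ 31.1 N

N = m g cos θ = 622 N.
Down-slope weight component: m g sin θ = 374 N.
μ_s N = 93.3 N.
374 > 93.3 N, so it slides; kinetic friction f = μ_k N = 0.05×622 = 31.1 N.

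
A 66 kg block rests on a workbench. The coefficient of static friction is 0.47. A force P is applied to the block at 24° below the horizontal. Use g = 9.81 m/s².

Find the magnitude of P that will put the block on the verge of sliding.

N = m g + P sin α (the push presses the block into the workbench).
At impending slip, P cos α = μ_s N = μ_s (m g + P sin α).
Solving: P (cos α − μ_s sin α) = μ_s m g → P = 0.47×647/(cos 24° − 0.47 sin 24°) = 304/0.7224 = 421 N.

P ≈ 421 N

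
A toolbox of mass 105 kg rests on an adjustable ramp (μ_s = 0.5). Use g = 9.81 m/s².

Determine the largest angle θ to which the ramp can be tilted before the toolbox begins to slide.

θ_max ≈ 26.6°

At the slip threshold, m g sin θ = μ_s · m g cos θ, so tan θ = μ_s.
θ_max = arctan(0.5) = 26.6°.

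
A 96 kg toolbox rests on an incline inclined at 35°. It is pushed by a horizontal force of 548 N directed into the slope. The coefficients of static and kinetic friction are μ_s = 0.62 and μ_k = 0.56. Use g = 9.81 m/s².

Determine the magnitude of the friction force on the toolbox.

f ≈ 91.3 N (up the incline)

Resolve perpendicular to the incline: N = m g cos θ + P sin θ = 96×9.81×cos 35° + 548×sin 35° = 1086 N.
Along the incline, the net driving force (taking up-slope positive) is P cos θ − m g sin θ = 448.9 − 540.2 = -91.28 N, so equilibrium requires friction f = 91.28 N (up-slope).
Maximum static friction: μ_s N = 0.62 × 1086 = 673.2 N.
|f_req| = 91.28 ≤ 673.2 N → the toolbox is in equilibrium; friction equals the required value.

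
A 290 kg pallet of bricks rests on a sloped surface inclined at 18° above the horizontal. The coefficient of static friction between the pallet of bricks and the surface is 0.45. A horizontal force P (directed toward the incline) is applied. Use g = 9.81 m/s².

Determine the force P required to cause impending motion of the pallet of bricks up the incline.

At impending motion up the slope, friction acts down-slope at its limit: f = μ_s N.
Perpendicular to the incline: N = m g cos θ + P sin θ.
Along the incline: P cos θ = m g sin θ + μ_s N = m g sin θ + μ_s (m g cos θ + P sin θ).
Solving, P (cos θ − μ_s sin θ) = m g (sin θ + μ_s cos θ), so P = 290×9.81×(sin 18° + 0.45 cos 18°)/(cos 18° − 0.45 sin 18°) = 2840×0.737/0.812 = 2580 N.

P ≈ 2580 N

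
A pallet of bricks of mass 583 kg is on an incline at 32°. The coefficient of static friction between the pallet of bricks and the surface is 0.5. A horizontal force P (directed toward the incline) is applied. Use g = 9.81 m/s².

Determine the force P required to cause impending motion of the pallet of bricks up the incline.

At impending motion up the slope, friction acts down-slope at its limit: f = μ_s N.
Perpendicular to the incline: N = m g cos θ + P sin θ.
Along the incline: P cos θ = m g sin θ + μ_s N = m g sin θ + μ_s (m g cos θ + P sin θ).
Solving, P (cos θ − μ_s sin θ) = m g (sin θ + μ_s cos θ), so P = 583×9.81×(sin 32° + 0.5 cos 32°)/(cos 32° − 0.5 sin 32°) = 5720×0.9539/0.5831 = 9360 N.

P ≈ 9360 N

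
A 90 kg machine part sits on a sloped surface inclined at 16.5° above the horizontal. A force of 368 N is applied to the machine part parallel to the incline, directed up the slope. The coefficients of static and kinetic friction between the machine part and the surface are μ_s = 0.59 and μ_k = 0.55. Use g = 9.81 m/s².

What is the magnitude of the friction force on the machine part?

f ≈ 117 N (down the incline)

Perpendicular to the surface, N = m g cos θ = 90·9.81·cos 16.5° = 846.5 N.
For equilibrium along the incline the friction force must supply f = m g sin θ − P = 250.8 − 368 = -117.2 N (positive meaning up-slope).
The static-friction ceiling is μ_s N = 0.59 × 846.5 = 499.5 N.
Since |-117.2| ≤ 499.5 N, the machine part remains in static equilibrium and friction takes exactly the required value.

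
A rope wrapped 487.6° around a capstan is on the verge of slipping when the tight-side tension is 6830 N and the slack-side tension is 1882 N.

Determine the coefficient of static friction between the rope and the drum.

T₂/T₁ = e^{μβ} → μ = ln(T₂/T₁)/β.
β = 487.6° = 8.51 rad.
μ = ln(6830/1882)/8.51 = ln(3.629)/8.51 = 0.151.

μ ≈ 0.151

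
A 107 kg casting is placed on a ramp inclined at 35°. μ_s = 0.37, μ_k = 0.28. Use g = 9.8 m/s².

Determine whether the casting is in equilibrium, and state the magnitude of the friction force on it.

N = m g cos θ = 859 N.
Down-slope weight component: m g sin θ = 601 N.
μ_s N = 318 N.
601 > 318 N, so it slides; kinetic friction f = μ_k N = 0.28×859 = 241 N.

f ≈ 241 N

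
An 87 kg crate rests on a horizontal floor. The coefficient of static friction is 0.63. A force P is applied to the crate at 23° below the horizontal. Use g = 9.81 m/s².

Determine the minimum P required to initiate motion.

P ≈ 797 N

N = m g + P sin α (the push presses the crate into the horizontal floor).
At impending slip, P cos α = μ_s N = μ_s (m g + P sin α).
Solving: P (cos α − μ_s sin α) = μ_s m g → P = 0.63×853/(cos 23° − 0.63 sin 23°) = 538/0.6743 = 797 N.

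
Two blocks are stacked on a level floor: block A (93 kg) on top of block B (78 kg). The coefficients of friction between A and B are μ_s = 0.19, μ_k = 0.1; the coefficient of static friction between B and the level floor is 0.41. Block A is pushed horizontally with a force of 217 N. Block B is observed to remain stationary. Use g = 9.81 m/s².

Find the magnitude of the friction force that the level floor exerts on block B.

f ≈ 91.2 N

Normal force at the A–B interface: N₁ = m_A g = 912.3 N.
Maximum static friction on A from B: μ_s N₁ = 0.19×912.3 = 173.3 N.
P = 217 N exceeds that limit, so A slips over B and the interface friction becomes kinetic: f₁ = μ_k N₁ = 0.1×912.3 = 91.2 N.
By Newton's third law B feels 91.2 N forward from A. With B stationary, the floor's static friction on B balances it: f₂ = 91.2 N (well within μ_s(m_A+m_B)g = 687.8 N).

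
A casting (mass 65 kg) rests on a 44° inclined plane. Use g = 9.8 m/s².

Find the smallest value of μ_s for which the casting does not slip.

At the slip threshold m g sin θ = μ_s m g cos θ, so μ_s,min = tan θ.
μ_s,min = tan 44° = 0.966.

μ_s,min ≈ 0.966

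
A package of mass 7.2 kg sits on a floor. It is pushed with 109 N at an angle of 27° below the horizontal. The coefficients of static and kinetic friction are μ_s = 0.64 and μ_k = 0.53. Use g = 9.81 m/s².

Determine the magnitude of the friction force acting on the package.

f ≈ 63.7 N

N = m g + P sin α = 70.63 + 109×sin 27° = 120.1 N.
For equilibrium, f = P cos α = 109×cos 27° = 97.12 N.
μ_s N = 0.64 × 120.1 = 76.87 N.
The required friction exceeds μ_s N, so the package moves and f = μ_k N = 63.7 N.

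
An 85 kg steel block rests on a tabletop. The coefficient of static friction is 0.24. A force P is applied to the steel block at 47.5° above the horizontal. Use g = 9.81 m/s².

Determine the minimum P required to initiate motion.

N = m g − P sin α (the pull lifts the steel block).
At impending slip, P cos α = μ_s N = μ_s (m g − P sin α).
Solving: P (cos α + μ_s sin α) = μ_s m g → P = 0.24×834/(cos 47.5° + 0.24 sin 47.5°) = 200/0.8525 = 235 N.

P ≈ 235 N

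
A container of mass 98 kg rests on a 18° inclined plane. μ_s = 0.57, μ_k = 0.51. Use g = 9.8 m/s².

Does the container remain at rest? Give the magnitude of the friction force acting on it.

N = m g cos θ = 913 N.
Down-slope weight component: m g sin θ = 297 N.
μ_s N = 521 N.
297 ≤ 521 N, so it stays put; friction = 297 N.

f ≈ 297 N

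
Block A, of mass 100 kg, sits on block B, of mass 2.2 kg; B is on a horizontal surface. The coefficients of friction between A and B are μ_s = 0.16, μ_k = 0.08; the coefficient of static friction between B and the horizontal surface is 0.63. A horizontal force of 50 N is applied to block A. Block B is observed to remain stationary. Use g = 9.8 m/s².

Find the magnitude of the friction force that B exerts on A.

f ≈ 50 N

Normal force at the A–B interface: N₁ = m_A g = 980 N.
So the A–B interface can sustain at most μ_s N₁ = 156.8 N of static friction.
Since P = 50 N ≤ 156.8 N, A does not slip on B; friction on A equals P = 50 N.
By Newton's third law B feels 50 N forward from A. With B stationary, the floor's static friction on B balances it: f₂ = 50 N (well within μ_s(m_A+m_B)g = 631 N).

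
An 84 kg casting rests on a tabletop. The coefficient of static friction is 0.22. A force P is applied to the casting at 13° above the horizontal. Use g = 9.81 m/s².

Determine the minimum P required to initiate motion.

P ≈ 177 N

N = m g − P sin α (the pull lifts the casting).
At impending slip, P cos α = μ_s N = μ_s (m g − P sin α).
Solving: P (cos α + μ_s sin α) = μ_s m g → P = 0.22×824/(cos 13° + 0.22 sin 13°) = 181/1.024 = 177 N.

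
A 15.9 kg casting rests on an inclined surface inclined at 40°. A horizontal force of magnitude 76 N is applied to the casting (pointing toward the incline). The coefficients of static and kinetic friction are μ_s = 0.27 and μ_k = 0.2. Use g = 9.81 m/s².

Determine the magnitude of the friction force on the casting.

f ≈ 42 N (up the incline)

The horizontal push has a component P sin θ into the surface, so N = m g cos θ + P sin θ = 119.5 + 48.85 = 168.3 N.
Along the incline, the net driving force (taking up-slope positive) is P cos θ − m g sin θ = 58.22 − 100.3 = -42.04 N, so equilibrium requires friction f = 42.04 N (up-slope).
Maximum static friction: μ_s N = 0.27 × 168.3 = 45.45 N.
|f_req| = 42.04 ≤ 45.45 N → the casting is in equilibrium; friction equals the required value.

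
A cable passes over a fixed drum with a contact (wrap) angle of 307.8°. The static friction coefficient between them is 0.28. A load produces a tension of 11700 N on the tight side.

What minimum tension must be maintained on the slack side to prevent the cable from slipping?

Capstan equation at impending slip: T_tight/T_slack = e^{μβ}.
β = 307.8° = 5.372 rad; e^{μβ} = e^{0.28×5.372} = 4.501.
T_slack = T_tight / e^{μβ} = 11700 / 4.501 = 2600 N.

T_min ≈ 2600 N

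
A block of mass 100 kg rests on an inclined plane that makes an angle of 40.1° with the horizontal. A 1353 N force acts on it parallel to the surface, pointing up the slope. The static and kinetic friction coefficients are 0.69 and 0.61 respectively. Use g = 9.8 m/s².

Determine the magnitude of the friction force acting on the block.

f ≈ 457 N (down the incline)

Normal force: N = m g cos θ = 100 × 9.8 × cos 40.1° = 749.6 N.
Parallel to the incline, ΣF = 0 gives f = m g sin θ − P = 631.2 − 1353 = -721.8 N (up-slope positive).
Static friction can supply at most μ_s N = 517.2 N.
Since |-721.8| > 517.2 N, static friction cannot hold it; the block slides up the incline and kinetic friction applies: f = μ_k N = 0.61 × 749.6 = 457 N.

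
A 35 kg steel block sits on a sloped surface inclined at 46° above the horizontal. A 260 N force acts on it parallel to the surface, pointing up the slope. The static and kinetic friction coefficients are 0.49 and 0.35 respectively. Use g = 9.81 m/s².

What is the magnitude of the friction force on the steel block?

Normal force: N = m g cos θ = 35 × 9.81 × cos 46° = 238.5 N.
For equilibrium along the incline the friction force must supply f = m g sin θ − P = 247 − 260 = -13.01 N (positive meaning up-slope).
The static-friction ceiling is μ_s N = 0.49 × 238.5 = 116.9 N.
Since |-13.01| ≤ 116.9 N, static friction is sufficient; f equals the required value, not μ_s N.

f ≈ 13 N (down the incline)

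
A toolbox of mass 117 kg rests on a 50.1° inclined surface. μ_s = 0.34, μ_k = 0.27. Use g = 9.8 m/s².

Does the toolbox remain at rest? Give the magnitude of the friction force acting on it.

N = m g cos θ = 735 N.
Down-slope weight component: m g sin θ = 880 N.
μ_s N = 250 N.
880 > 250 N, so it slides; kinetic friction f = μ_k N = 0.27×735 = 199 N.

f ≈ 199 N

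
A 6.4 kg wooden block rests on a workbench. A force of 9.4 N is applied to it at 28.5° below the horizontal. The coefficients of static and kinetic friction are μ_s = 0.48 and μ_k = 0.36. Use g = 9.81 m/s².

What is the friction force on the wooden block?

f ≈ 8.26 N

N = m g + P sin α = 62.78 + 9.4×sin 28.5° = 67.27 N.
Horizontally, friction must balance P cos α = 8.261 N.
μ_s N = 0.48 × 67.27 = 32.29 N.
Since 8.261 N does not exceed the limit, the wooden block stays at rest and f = 8.26 N.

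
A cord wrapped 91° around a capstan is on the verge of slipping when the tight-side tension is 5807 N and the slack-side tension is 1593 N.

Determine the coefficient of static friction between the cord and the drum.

T₂/T₁ = e^{μβ} → μ = ln(T₂/T₁)/β.
β = 91° = 1.588 rad.
μ = ln(5807/1593)/1.588 = ln(3.645)/1.588 = 0.814.

μ ≈ 0.814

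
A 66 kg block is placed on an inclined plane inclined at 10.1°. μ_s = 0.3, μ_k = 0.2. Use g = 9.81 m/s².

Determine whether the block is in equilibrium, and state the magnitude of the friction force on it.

N = m g cos θ = 637 N.
Down-slope weight component: m g sin θ = 114 N.
μ_s N = 191 N.
114 ≤ 191 N, so it stays put; friction = 114 N.

f ≈ 114 N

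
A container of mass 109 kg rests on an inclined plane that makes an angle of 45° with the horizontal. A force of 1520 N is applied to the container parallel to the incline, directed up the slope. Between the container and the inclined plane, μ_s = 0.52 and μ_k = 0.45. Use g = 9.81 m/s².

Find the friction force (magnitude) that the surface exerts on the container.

f ≈ 340 N (down the incline)

Perpendicular to the surface, N = m g cos θ = 109·9.81·cos 45° = 756.1 N.
For equilibrium along the incline the friction force must supply f = m g sin θ − P = 756.1 − 1520 = -763.9 N (positive meaning up-slope).
Static friction can supply at most μ_s N = 393.2 N.
|-763.9| exceeds 393.2 N, so the container slips up-slope; friction is kinetic, f = μ_k N = 0.45×756.1 = 340 N.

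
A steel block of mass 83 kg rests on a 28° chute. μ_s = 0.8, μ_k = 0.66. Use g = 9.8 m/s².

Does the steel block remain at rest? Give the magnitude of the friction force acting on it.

N = m g cos θ = 718 N.
Down-slope weight component: m g sin θ = 382 N.
μ_s N = 575 N.
382 ≤ 575 N, so it stays put; friction = 382 N.

f ≈ 382 N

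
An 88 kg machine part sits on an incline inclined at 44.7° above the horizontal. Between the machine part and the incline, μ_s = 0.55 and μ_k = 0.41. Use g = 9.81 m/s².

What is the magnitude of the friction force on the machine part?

Normal force: N = m g cos θ = 88 × 9.81 × cos 44.7° = 613.6 N.
Along the slope the weight component is m g sin θ = 607.2 N; friction must supply exactly this, acting up-slope.
Static friction can supply at most μ_s N = 337.5 N.
|607.2| exceeds 337.5 N, so the machine part slips down-slope; friction is kinetic, f = μ_k N = 0.41×613.6 = 252 N.

f ≈ 252 N (up the incline)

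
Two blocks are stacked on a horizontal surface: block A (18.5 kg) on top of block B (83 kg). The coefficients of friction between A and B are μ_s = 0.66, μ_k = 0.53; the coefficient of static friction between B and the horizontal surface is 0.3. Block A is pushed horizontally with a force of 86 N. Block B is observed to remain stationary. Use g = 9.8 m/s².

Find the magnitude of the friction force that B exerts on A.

Between the blocks, N₁ = m_A g = 181.3 N.
Maximum static friction on A from B: μ_s N₁ = 0.66×181.3 = 119.7 N.
P = 86 N is within that limit, so A and B move together (both at rest); the A–B friction is simply f₁ = P = 86 N.
By Newton's third law B feels 86 N forward from A. With B stationary, the floor's static friction on B balances it: f₂ = 86 N (well within μ_s(m_A+m_B)g = 298.4 N).

f ≈ 86 N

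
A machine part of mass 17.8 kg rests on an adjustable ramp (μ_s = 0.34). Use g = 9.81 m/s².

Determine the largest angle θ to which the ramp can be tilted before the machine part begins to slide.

θ_max ≈ 18.8°

At the slip threshold, m g sin θ = μ_s · m g cos θ, so tan θ = μ_s.
θ_max = arctan(0.34) = 18.8°.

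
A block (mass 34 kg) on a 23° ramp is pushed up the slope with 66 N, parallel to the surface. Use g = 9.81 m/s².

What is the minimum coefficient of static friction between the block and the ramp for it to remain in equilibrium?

μ_s,min ≈ 0.21

N = m g cos θ = 307 N.
Friction must make up the shortfall along the incline: f = m g sin θ − P = 130.3 − 66 = 64.32 N.
At the threshold f = μ_s N, so μ_s,min = 64.32/307 = 0.21.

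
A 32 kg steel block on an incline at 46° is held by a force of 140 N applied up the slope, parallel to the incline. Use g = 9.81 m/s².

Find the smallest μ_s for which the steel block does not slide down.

μ_s,min ≈ 0.394

N = m g cos θ = 218.1 N.
Friction must make up the shortfall along the incline: f = m g sin θ − P = 225.8 − 140 = 85.82 N.
At the threshold f = μ_s N, so μ_s,min = 85.82/218.1 = 0.394.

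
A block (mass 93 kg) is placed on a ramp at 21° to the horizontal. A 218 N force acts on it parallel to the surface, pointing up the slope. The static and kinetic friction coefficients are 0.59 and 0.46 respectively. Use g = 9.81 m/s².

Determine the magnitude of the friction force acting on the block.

f ≈ 109 N (up the incline)

The normal reaction is N = m g cos θ = 851.7 N.
Parallel to the incline, ΣF = 0 gives f = m g sin θ − P = 326.9 − 218 = 108.9 N (up-slope positive).
Maximum static friction available: μ_s N = 0.59 × 851.7 = 502.5 N.
Since |108.9| ≤ 502.5 N, static friction is sufficient; f equals the required value, not μ_s N.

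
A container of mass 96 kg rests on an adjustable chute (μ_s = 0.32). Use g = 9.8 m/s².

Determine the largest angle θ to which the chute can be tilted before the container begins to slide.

At the slip threshold, m g sin θ = μ_s · m g cos θ, so tan θ = μ_s.
θ_max = arctan(0.32) = 17.7°.

θ_max ≈ 17.7°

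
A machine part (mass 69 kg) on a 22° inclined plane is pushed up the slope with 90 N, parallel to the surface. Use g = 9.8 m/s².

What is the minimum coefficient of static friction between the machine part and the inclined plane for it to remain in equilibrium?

N = m g cos θ = 627 N.
Friction must make up the shortfall along the incline: f = m g sin θ − P = 253.3 − 90 = 163.3 N.
At the threshold f = μ_s N, so μ_s,min = 163.3/627 = 0.26.

μ_s,min ≈ 0.26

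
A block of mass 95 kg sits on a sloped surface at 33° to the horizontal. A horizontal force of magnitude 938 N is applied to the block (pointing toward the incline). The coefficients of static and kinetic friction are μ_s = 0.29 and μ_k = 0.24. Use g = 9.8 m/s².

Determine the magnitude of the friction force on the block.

f ≈ 280 N (down the incline)

The horizontal push has a component P sin θ into the surface, so N = m g cos θ + P sin θ = 780.8 + 510.9 = 1292 N.
Along the incline, the net driving force (taking up-slope positive) is P cos θ − m g sin θ = 786.7 − 507.1 = 279.6 N, so equilibrium requires friction f = -279.6 N (down-slope).
Maximum static friction: μ_s N = 0.29 × 1292 = 374.6 N.
Since 279.6 N is within the 374.6 N limit, the block stays put and friction is exactly 280 N.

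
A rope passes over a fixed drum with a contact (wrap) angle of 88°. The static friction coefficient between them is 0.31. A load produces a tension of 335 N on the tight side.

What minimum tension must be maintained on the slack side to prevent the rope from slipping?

Capstan equation at impending slip: T_tight/T_slack = e^{μβ}.
β = 88° = 1.536 rad; e^{μβ} = e^{0.31×1.536} = 1.61.
T_slack = T_tight / e^{μβ} = 335 / 1.61 = 208 N.

T_min ≈ 208 N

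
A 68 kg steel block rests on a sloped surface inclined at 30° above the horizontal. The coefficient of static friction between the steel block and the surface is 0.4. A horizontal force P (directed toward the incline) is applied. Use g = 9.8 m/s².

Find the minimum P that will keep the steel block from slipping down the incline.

P_min ≈ 96 N

The steel block tends to slide down (tan θ > μ_s), so at the point of impending slip friction acts up-slope at its limit: f = μ_s N.
Perpendicular to the incline: N = m g cos θ + P sin θ.
Along the incline: P cos θ + μ_s N = m g sin θ, i.e. P cos θ + μ_s (m g cos θ + P sin θ) = m g sin θ.
Solving, P (cos θ + μ_s sin θ) = m g (sin θ − μ_s cos θ), so P = 666×0.1536/1.066 = 96 N.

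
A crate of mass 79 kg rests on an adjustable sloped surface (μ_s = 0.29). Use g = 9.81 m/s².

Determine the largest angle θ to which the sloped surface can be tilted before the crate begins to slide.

θ_max ≈ 16.2°

At the slip threshold, m g sin θ = μ_s · m g cos θ, so tan θ = μ_s.
θ_max = arctan(0.29) = 16.2°.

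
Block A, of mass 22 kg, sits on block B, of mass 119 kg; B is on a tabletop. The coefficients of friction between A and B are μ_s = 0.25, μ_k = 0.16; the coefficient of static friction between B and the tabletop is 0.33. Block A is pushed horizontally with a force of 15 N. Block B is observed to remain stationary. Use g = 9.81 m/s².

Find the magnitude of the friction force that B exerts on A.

The normal force B exerts on A is simply A's weight, N₁ = 215.8 N.
Maximum static friction on A from B: μ_s N₁ = 0.25×215.8 = 53.96 N.
P = 15 N is within that limit, so A and B move together (both at rest); the A–B friction is simply f₁ = P = 15 N.
B experiences an equal 15 N forward from A (third law). B is in equilibrium, so the floor supplies f₂ = 15 N of static friction (limit μ_s(m_A+m_B)g = 456.5 N, not exceeded).

f ≈ 15 N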